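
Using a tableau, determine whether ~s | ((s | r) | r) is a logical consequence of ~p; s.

Initial set: {T ~p; T s; F (~s | ((s | r) | r))}.
F (~s | ((s | r) | r)): α-rule — add F ~s, F ((s | r) | r).
F ((s | r) | r): α-rule — add F (s | r), F r.
F (s | r): α-rule — add F s, F r.
× closes — contains both s and ~s.
All 1 branch closes.
Every branch closed, so the premises entail the conclusion.

Yes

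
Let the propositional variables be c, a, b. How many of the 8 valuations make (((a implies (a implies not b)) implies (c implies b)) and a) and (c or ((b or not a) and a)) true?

Initial set: {((((a implies (a implies not b)) implies (c implies b)) and a) and (c or ((b or not a) and a)))}.
((((a implies (a implies not b)) implies (c implies b)) and a) and (c or ((b or not a) and a))): α-rule — add (((a implies (a implies not b)) implies (c implies b)) and a), (c or ((b or not a) and a)).
(((a implies (a implies not b)) implies (c implies b)) and a): α-rule — add ((a implies (a implies not b)) implies (c implies b)), a.
(c or ((b or not a) and a)): β-rule — branch into c  //  ((b or not a) and a).
  branch 1 (add c):
    ((a implies (a implies not b)) implies (c implies b)): β-rule — branch into not (a implies (a implies not b))  //  (c implies b).
      branch 1.1 (add not (a implies (a implies not b))):
        not (a implies (a implies not b)): α-rule — add a, not (a implies not b).
        not (a implies not b): α-rule — add a, not not b.
        ○ open, literals {a=1, b=1, c=1}.
      branch 1.2 (add (c implies b)):
        (c implies b): β-rule — branch into not c  //  b.
          branch 1.2.1 (add not c):
            × closes — contains both c and not c.
          branch 1.2.2 (add b):
            ○ open, literals {a=1, b=1, c=1}.
  branch 2 (add ((b or not a) and a)):
    ((b or not a) and a): α-rule — add (b or not a), a.
    ((a implies (a implies not b)) implies (c implies b)): β-rule — branch into not (a implies (a implies not b))  //  (c implies b).
      branch 2.1 (add not (a implies (a implies not b))):
        not (a implies (a implies not b)): α-rule — add a, not (a implies not b).
        not (a implies not b): α-rule — add a, not not b.
        (b or not a): β-rule — branch into b  //  not a.
          branch 2.1.1 (add b):
            ○ open, literals {a=1, b=1}.
          branch 2.1.2 (add not a):
            × closes — contains both a and not a.
      branch 2.2 (add (c implies b)):
        (b or not a): β-rule — branch into b  //  not a.
          branch 2.2.1 (add b):
            (c implies b): β-rule — branch into not c  //  b.
              branch 2.2.1.1 (add not c):
                ○ open, literals {a=1, b=1, c=0}.
              branch 2.2.1.2 (add b):
                ○ open, literals {a=1, b=1}.
          branch 2.2.2 (add not a):
            × closes — contains both a and not a.
3 branches closed, 5 open.
Each open branch fixes some atoms; the unmentioned ones are free. Counting distinct full assignments: branch {a=1, b=1, c=1} (none free) contributes 1 new; branch {a=1, b=1, c=1} (none free) contributes 0 new; branch {a=1, b=1} (c) contributes 1 new; branch {a=1, b=1, c=0} (none free) contributes 0 new; branch {a=1, b=1} (c) contributes 0 new. Total: 2.

2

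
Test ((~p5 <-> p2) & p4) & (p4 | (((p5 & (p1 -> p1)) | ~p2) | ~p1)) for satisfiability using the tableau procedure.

Initial set: {T (((~p5 <-> p2) & p4) & (p4 | (((p5 & (p1 -> p1)) | ~p2) | ~p1)))}.
T (((~p5 <-> p2) & p4) & (p4 | (((p5 & (p1 -> p1)) | ~p2) | ~p1))): α-rule — add T ((~p5 <-> p2) & p4), T (p4 | (((p5 & (p1 -> p1)) | ~p2) | ~p1)).
T ((~p5 <-> p2) & p4): α-rule — add T (~p5 <-> p2), T p4.
T (p4 | (((p5 & (p1 -> p1)) | ~p2) | ~p1)): β-rule — branch into T p4  //  T (((p5 & (p1 -> p1)) | ~p2) | ~p1).
  branch 1 (add T p4):
    T (~p5 <-> p2): β-rule — branch into T ~p5, T p2  //  F ~p5, F p2.
      branch 1.1 (add T ~p5, T p2):
        ○ open, literals {p2=true, p4=true, p5=false}.
      branch 1.2 (add F ~p5, F p2):
        ○ open, literals {p2=false, p4=true, p5=true}.
  branch 2 (add T (((p5 & (p1 -> p1)) | ~p2) | ~p1)):
    T (~p5 <-> p2): β-rule — branch into T ~p5, T p2  //  F ~p5, F p2.
      branch 2.1 (add T ~p5, T p2):
        T (((p5 & (p1 -> p1)) | ~p2) | ~p1): β-rule — branch into T ((p5 & (p1 -> p1)) | ~p2)  //  T ~p1.
          branch 2.1.1 (add T ((p5 & (p1 -> p1)) | ~p2)):
            T ((p5 & (p1 -> p1)) | ~p2): β-rule — branch into T (p5 & (p1 -> p1))  //  T ~p2.
              branch 2.1.1.1 (add T (p5 & (p1 -> p1))):
                T (p5 & (p1 -> p1)): α-rule — add T p5, T (p1 -> p1).
                × closes — contains both p5 and ~p5.
              branch 2.1.1.2 (add T ~p2):
                × closes — contains both p2 and ~p2.
          branch 2.1.2 (add T ~p1):
            ○ open, literals {p1=false, p2=true, p4=true, p5=false}.
      branch 2.2 (add F ~p5, F p2):
        T (((p5 & (p1 -> p1)) | ~p2) | ~p1): β-rule — branch into T ((p5 & (p1 -> p1)) | ~p2)  //  T ~p1.
          branch 2.2.1 (add T ((p5 & (p1 -> p1)) | ~p2)):
            T ((p5 & (p1 -> p1)) | ~p2): β-rule — branch into T (p5 & (p1 -> p1))  //  T ~p2.
              branch 2.2.1.1 (add T (p5 & (p1 -> p1))):
                T (p5 & (p1 -> p1)): α-rule — add T p5, T (p1 -> p1).
                T (p1 -> p1): β-rule — branch into F p1  //  T p1.
                  branch 2.2.1.1.1 (add F p1):
                    ○ open, literals {p1=false, p2=false, p4=true, p5=true}.
                  branch 2.2.1.1.2 (add T p1):
                    ○ open, literals {p1=true, p2=false, p4=true, p5=true}.
              branch 2.2.1.2 (add T ~p2):
                ○ open, literals {p2=false, p4=true, p5=true}.
          branch 2.2.2 (add T ~p1):
            ○ open, literals {p1=false, p2=false, p4=true, p5=true}.
2 branches closed, 7 open.
An open branch gives a satisfying assignment: p2=true, p4=true, p5=false.

Satisfiable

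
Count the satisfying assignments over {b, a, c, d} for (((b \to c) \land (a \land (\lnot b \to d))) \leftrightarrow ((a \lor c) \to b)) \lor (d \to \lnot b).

13

Initial set: {((((b \to c) \land (a \land (\lnot b \to d))) \leftrightarrow ((a \lor c) \to b)) \lor (d \to \lnot b))}.
((((b \to c) \land (a \land (\lnot b \to d))) \leftrightarrow ((a \lor c) \to b)) \lor (d \to \lnot b)): β-rule — branch into (((b \to c) \land (a \land (\lnot b \to d))) \leftrightarrow ((a \lor c) \to b))  //  (d \to \lnot b).
  branch 1 (add (((b \to c) \land (a \land (\lnot b \to d))) \leftrightarrow ((a \lor c) \to b))):
    (((b \to c) \land (a \land (\lnot b \to d))) \leftrightarrow ((a \lor c) \to b)): β-rule — branch into ((b \to c) \land (a \land (\lnot b \to d))), ((a \lor c) \to b)  //  \lnot ((b \to c) \land (a \land (\lnot b \to d))), \lnot ((a \lor c) \to b).
      branch 1.1 (add ((b \to c) \land (a \land (\lnot b \to d))), ((a \lor c) \to b)):
        ((b \to c) \land (a \land (\lnot b \to d))): α-rule — add (b \to c), (a \land (\lnot b \to d)).
        (a \land (\lnot b \to d)): α-rule — add a, (\lnot b \to d).
        ((a \lor c) \to b): β-rule — branch into \lnot (a \lor c)  //  b.
          branch 1.1.1 (add \lnot (a \lor c)):
            \lnot (a \lor c): α-rule — add \lnot a, \lnot c.
            × closes — contains both a and \lnot a.
          branch 1.1.2 (add b):
            (b \to c): β-rule — branch into \lnot b  //  c.
              branch 1.1.2.1 (add \lnot b):
                × closes — contains both b and \lnot b.
              branch 1.1.2.2 (add c):
                (\lnot b \to d): β-rule — branch into \lnot \lnot b  //  d.
                  branch 1.1.2.2.1 (add \lnot \lnot b):
                    ○ open, literals {a=T, b=T, c=T}.
                  branch 1.1.2.2.2 (add d):
                    ○ open, literals {a=T, b=T, c=T, d=T}.
      branch 1.2 (add \lnot ((b \to c) \land (a \land (\lnot b \to d))), \lnot ((a \lor c) \to b)):
        \lnot ((a \lor c) \to b): α-rule — add (a \lor c), \lnot b.
        \lnot ((b \to c) \land (a \land (\lnot b \to d))): β-rule — branch into \lnot (b \to c)  //  \lnot (a \land (\lnot b \to d)).
          branch 1.2.1 (add \lnot (b \to c)):
            \lnot (b \to c): α-rule — add b, \lnot c.
            × closes — contains both b and \lnot b.
          branch 1.2.2 (add \lnot (a \land (\lnot b \to d))):
            (a \lor c): β-rule — branch into a  //  c.
              branch 1.2.2.1 (add a):
                \lnot (a \land (\lnot b \to d)): β-rule — branch into \lnot a  //  \lnot (\lnot b \to d).
                  branch 1.2.2.1.1 (add \lnot a):
                    × closes — contains both a and \lnot a.
                  branch 1.2.2.1.2 (add \lnot (\lnot b \to d)):
                    \lnot (\lnot b \to d): α-rule — add \lnot b, \lnot d.
                    ○ open, literals {a=T, b=F, d=F}.
              branch 1.2.2.2 (add c):
                \lnot (a \land (\lnot b \to d)): β-rule — branch into \lnot a  //  \lnot (\lnot b \to d).
                  branch 1.2.2.2.1 (add \lnot a):
                    ○ open, literals {a=F, b=F, c=T}.
                  branch 1.2.2.2.2 (add \lnot (\lnot b \to d)):
                    \lnot (\lnot b \to d): α-rule — add \lnot b, \lnot d.
                    ○ open, literals {b=F, c=T, d=F}.
  branch 2 (add (d \to \lnot b)):
    (d \to \lnot b): β-rule — branch into \lnot d  //  \lnot b.
      branch 2.1 (add \lnot d):
        ○ open, literals {d=F}.
      branch 2.2 (add \lnot b):
        ○ open, literals {b=F}.
4 branches closed, 7 open.
Each open branch fixes some atoms; the unmentioned ones are free. Counting distinct full assignments: branch {a=T, b=T, c=T} (d) contributes 2 new; branch {a=T, b=T, c=T, d=T} (none free) contributes 0 new; branch {a=T, b=F, d=F} (c) contributes 2 new; branch {a=F, b=F, c=T} (d) contributes 2 new; branch {b=F, c=T, d=F} (a) contributes 0 new; branch {d=F} (b, a, c) contributes 4 new; branch {b=F} (a, c, d) contributes 3 new. Total: 13.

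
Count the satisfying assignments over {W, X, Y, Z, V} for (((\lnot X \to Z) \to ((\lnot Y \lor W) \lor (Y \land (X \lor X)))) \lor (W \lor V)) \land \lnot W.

15

Initial set: {T ((((\lnot X \to Z) \to ((\lnot Y \lor W) \lor (Y \land (X \lor X)))) \lor (W \lor V)) \land \lnot W)}.
T ((((\lnot X \to Z) \to ((\lnot Y \lor W) \lor (Y \land (X \lor X)))) \lor (W \lor V)) \land \lnot W): α-rule — add T (((\lnot X \to Z) \to ((\lnot Y \lor W) \lor (Y \land (X \lor X)))) \lor (W \lor V)), T \lnot W.
T (((\lnot X \to Z) \to ((\lnot Y \lor W) \lor (Y \land (X \lor X)))) \lor (W \lor V)): β-rule — branch into T ((\lnot X \to Z) \to ((\lnot Y \lor W) \lor (Y \land (X \lor X))))  //  T (W \lor V).
  branch 1 (add T ((\lnot X \to Z) \to ((\lnot Y \lor W) \lor (Y \land (X \lor X))))):
    T ((\lnot X \to Z) \to ((\lnot Y \lor W) \lor (Y \land (X \lor X)))): β-rule — branch into F (\lnot X \to Z)  //  T ((\lnot Y \lor W) \lor (Y \land (X \lor X))).
      branch 1.1 (add F (\lnot X \to Z)):
        F (\lnot X \to Z): α-rule — add T \lnot X, F Z.
        ○ open, literals {W=F, X=F, Z=F}.
      branch 1.2 (add T ((\lnot Y \lor W) \lor (Y \land (X \lor X)))):
        T ((\lnot Y \lor W) \lor (Y \land (X \lor X))): β-rule — branch into T (\lnot Y \lor W)  //  T (Y \land (X \lor X)).
          branch 1.2.1 (add T (\lnot Y \lor W)):
            T (\lnot Y \lor W): β-rule — branch into T \lnot Y  //  T W.
              branch 1.2.1.1 (add T \lnot Y):
                ○ open, literals {W=F, Y=F}.
              branch 1.2.1.2 (add T W):
                × closes — contains both W and \lnot W.
          branch 1.2.2 (add T (Y \land (X \lor X))):
            T (Y \land (X \lor X)): α-rule — add T Y, T (X \lor X).
            T (X \lor X): β-rule — branch into T X  //  T X.
              branch 1.2.2.1 (add T X):
                ○ open, literals {W=F, X=T, Y=T}.
              branch 1.2.2.2 (add T X):
                ○ open, literals {W=F, X=T, Y=T}.
  branch 2 (add T (W \lor V)):
    T (W \lor V): β-rule — branch into T W  //  T V.
      branch 2.1 (add T W):
        × closes — contains both W and \lnot W.
      branch 2.2 (add T V):
        ○ open, literals {V=T, W=F}.
2 branches closed, 5 open.
Each open branch fixes some atoms; the unmentioned ones are free. Counting distinct full assignments: branch {W=F, X=F, Z=F} (Y, V) contributes 4 new; branch {W=F, Y=F} (X, Z, V) contributes 6 new; branch {W=F, X=T, Y=T} (Z, V) contributes 4 new; branch {W=F, X=T, Y=T} (Z, V) contributes 0 new; branch {V=T, W=F} (X, Y, Z) contributes 1 new. Total: 15.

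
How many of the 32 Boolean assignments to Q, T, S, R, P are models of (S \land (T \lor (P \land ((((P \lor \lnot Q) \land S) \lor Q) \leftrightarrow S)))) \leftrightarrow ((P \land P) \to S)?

Initial set: {((S \land (T \lor (P \land ((((P \lor \lnot Q) \land S) \lor Q) \leftrightarrow S)))) \leftrightarrow ((P \land P) \to S))}.
((S \land (T \lor (P \land ((((P \lor \lnot Q) \land S) \lor Q) \leftrightarrow S)))) \leftrightarrow ((P \land P) \to S)): β-rule — branch into (S \land (T \lor (P \land ((((P \lor \lnot Q) \land S) \lor Q) \leftrightarrow S)))), ((P \land P) \to S)  //  \lnot (S \land (T \lor (P \land ((((P \lor \lnot Q) \land S) \lor Q) \leftrightarrow S)))), \lnot ((P \land P) \to S).
  branch 1 (add (S \land (T \lor (P \land ((((P \lor \lnot Q) \land S) \lor Q) \leftrightarrow S)))), ((P \land P) \to S)):
    (S \land (T \lor (P \land ((((P \lor \lnot Q) \land S) \lor Q) \leftrightarrow S)))): α-rule — add S, (T \lor (P \land ((((P \lor \lnot Q) \land S) \lor Q) \leftrightarrow S))).
    ((P \land P) \to S): β-rule — branch into \lnot (P \land P)  //  S.
      branch 1.1 (add \lnot (P \land P)):
        (T \lor (P \land ((((P \lor \lnot Q) \land S) \lor Q) \leftrightarrow S))): β-rule — branch into T  //  (P \land ((((P \lor \lnot Q) \land S) \lor Q) \leftrightarrow S)).
          branch 1.1.1 (add T):
            \lnot (P \land P): β-rule — branch into \lnot P  //  \lnot P.
              branch 1.1.1.1 (add \lnot P):
                ○ open, literals {P=false, S=true, T=true}.
              branch 1.1.1.2 (add \lnot P):
                ○ open, literals {P=false, S=true, T=true}.
          branch 1.1.2 (add (P \land ((((P \lor \lnot Q) \land S) \lor Q) \leftrightarrow S))):
            (P \land ((((P \lor \lnot Q) \land S) \lor Q) \leftrightarrow S)): α-rule — add P, ((((P \lor \lnot Q) \land S) \lor Q) \leftrightarrow S).
            \lnot (P \land P): β-rule — branch into \lnot P  //  \lnot P.
              branch 1.1.2.1 (add \lnot P):
                × closes — contains both P and \lnot P.
              branch 1.1.2.2 (add \lnot P):
                × closes — contains both P and \lnot P.
      branch 1.2 (add S):
        (T \lor (P \land ((((P \lor \lnot Q) \land S) \lor Q) \leftrightarrow S))): β-rule — branch into T  //  (P \land ((((P \lor \lnot Q) \land S) \lor Q) \leftrightarrow S)).
          branch 1.2.1 (add T):
            ○ open, literals {S=true, T=true}.
          branch 1.2.2 (add (P \land ((((P \lor \lnot Q) \land S) \lor Q) \leftrightarrow S))):
            (P \land ((((P \lor \lnot Q) \land S) \lor Q) \leftrightarrow S)): α-rule — add P, ((((P \lor \lnot Q) \land S) \lor Q) \leftrightarrow S).
            ((((P \lor \lnot Q) \land S) \lor Q) \leftrightarrow S): β-rule — branch into (((P \lor \lnot Q) \land S) \lor Q), S  //  \lnot (((P \lor \lnot Q) \land S) \lor Q), \lnot S.
              branch 1.2.2.1 (add (((P \lor \lnot Q) \land S) \lor Q), S):
                (((P \lor \lnot Q) \land S) \lor Q): β-rule — branch into ((P \lor \lnot Q) \land S)  //  Q.
                  branch 1.2.2.1.1 (add ((P \lor \lnot Q) \land S)):
                    ((P \lor \lnot Q) \land S): α-rule — add (P \lor \lnot Q), S.
                    (P \lor \lnot Q): β-rule — branch into P  //  \lnot Q.
                      branch 1.2.2.1.1.1 (add P):
                        ○ open, literals {P=true, S=true}.
                      branch 1.2.2.1.1.2 (add \lnot Q):
                        ○ open, literals {P=true, Q=false, S=true}.
                  branch 1.2.2.1.2 (add Q):
                    ○ open, literals {P=true, Q=true, S=true}.
              branch 1.2.2.2 (add \lnot (((P \lor \lnot Q) \land S) \lor Q), \lnot S):
                × closes — contains both S and \lnot S.
  branch 2 (add \lnot (S \land (T \lor (P \land ((((P \lor \lnot Q) \land S) \lor Q) \leftrightarrow S)))), \lnot ((P \land P) \to S)):
    \lnot ((P \land P) \to S): α-rule — add (P \land P), \lnot S.
    (P \land P): α-rule — add P, P.
    \lnot (S \land (T \lor (P \land ((((P \lor \lnot Q) \land S) \lor Q) \leftrightarrow S)))): β-rule — branch into \lnot S  //  \lnot (T \lor (P \land ((((P \lor \lnot Q) \land S) \lor Q) \leftrightarrow S))).
      branch 2.1 (add \lnot S):
        ○ open, literals {P=true, S=false}.
      branch 2.2 (add \lnot (T \lor (P \land ((((P \lor \lnot Q) \land S) \lor Q) \leftrightarrow S)))):
        \lnot (T \lor (P \land ((((P \lor \lnot Q) \land S) \lor Q) \leftrightarrow S))): α-rule — add \lnot T, \lnot (P \land ((((P \lor \lnot Q) \land S) \lor Q) \leftrightarrow S)).
        \lnot (P \land ((((P \lor \lnot Q) \land S) \lor Q) \leftrightarrow S)): β-rule — branch into \lnot P  //  \lnot ((((P \lor \lnot Q) \land S) \lor Q) \leftrightarrow S).
          branch 2.2.1 (add \lnot P):
            × closes — contains both P and \lnot P.
          branch 2.2.2 (add \lnot ((((P \lor \lnot Q) \land S) \lor Q) \leftrightarrow S)):
            \lnot ((((P \lor \lnot Q) \land S) \lor Q) \leftrightarrow S): β-rule — branch into (((P \lor \lnot Q) \land S) \lor Q), \lnot S  //  \lnot (((P \lor \lnot Q) \land S) \lor Q), S.
              branch 2.2.2.1 (add (((P \lor \lnot Q) \land S) \lor Q), \lnot S):
                (((P \lor \lnot Q) \land S) \lor Q): β-rule — branch into ((P \lor \lnot Q) \land S)  //  Q.
                  branch 2.2.2.1.1 (add ((P \lor \lnot Q) \land S)):
                    ((P \lor \lnot Q) \land S): α-rule — add (P \lor \lnot Q), S.
                    × closes — contains both S and \lnot S.
                  branch 2.2.2.1.2 (add Q):
                    ○ open, literals {P=true, Q=true, S=false, T=false}.
              branch 2.2.2.2 (add \lnot (((P \lor \lnot Q) \land S) \lor Q), S):
                × closes — contains both S and \lnot S.
6 branches closed, 8 open.
Each open branch fixes some atoms; the unmentioned ones are free. Counting distinct full assignments: branch {P=false, S=true, T=true} (Q, R) contributes 4 new; branch {P=false, S=true, T=true} (Q, R) contributes 0 new; branch {S=true, T=true} (Q, R, P) contributes 4 new; branch {P=true, S=true} (Q, T, R) contributes 4 new; branch {P=true, Q=false, S=true} (T, R) contributes 0 new; branch {P=true, Q=true, S=true} (T, R) contributes 0 new; branch {P=true, S=false} (Q, T, R) contributes 8 new; branch {P=true, Q=true, S=false, T=false} (R) contributes 0 new. Total: 20.

20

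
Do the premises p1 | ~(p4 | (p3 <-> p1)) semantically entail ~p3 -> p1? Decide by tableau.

Yes

Initial set: {(p1 | ~(p4 | (p3 <-> p1))); ~(~p3 -> p1)}.
~(~p3 -> p1): α-rule — add ~p3, ~p1.
(p1 | ~(p4 | (p3 <-> p1))): β-rule — branch into p1  //  ~(p4 | (p3 <-> p1)).
  branch 1 (add p1):
    × closes — contains both p1 and ~p1.
  branch 2 (add ~(p4 | (p3 <-> p1))):
    ~(p4 | (p3 <-> p1)): α-rule — add ~p4, ~(p3 <-> p1).
    ~(p3 <-> p1): β-rule — branch into p3, ~p1  //  ~p3, p1.
      branch 2.1 (add p3, ~p1):
        × closes — contains both p3 and ~p3.
      branch 2.2 (add ~p3, p1):
        × closes — contains both p1 and ~p1.
All 3 branches close.
Every branch closed, so the premises entail the conclusion.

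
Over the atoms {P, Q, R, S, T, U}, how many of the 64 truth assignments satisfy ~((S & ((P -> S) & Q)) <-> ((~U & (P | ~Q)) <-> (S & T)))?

36

Initial set: {~((S & ((P -> S) & Q)) <-> ((~U & (P | ~Q)) <-> (S & T)))}.
~((S & ((P -> S) & Q)) <-> ((~U & (P | ~Q)) <-> (S & T))): β-rule — branch into (S & ((P -> S) & Q)), ~((~U & (P | ~Q)) <-> (S & T))  //  ~(S & ((P -> S) & Q)), ((~U & (P | ~Q)) <-> (S & T)).
  branch 1 (add (S & ((P -> S) & Q)), ~((~U & (P | ~Q)) <-> (S & T))):
    (S & ((P -> S) & Q)): α-rule — add S, ((P -> S) & Q).
    ((P -> S) & Q): α-rule — add (P -> S), Q.
    ~((~U & (P | ~Q)) <-> (S & T)): β-rule — branch into (~U & (P | ~Q)), ~(S & T)  //  ~(~U & (P | ~Q)), (S & T).
      branch 1.1 (add (~U & (P | ~Q)), ~(S & T)):
        (~U & (P | ~Q)): α-rule — add ~U, (P | ~Q).
        (P -> S): β-rule — branch into ~P  //  S.
          branch 1.1.1 (add ~P):
            ~(S & T): β-rule — branch into ~S  //  ~T.
              branch 1.1.1.1 (add ~S):
                × closes — contains both S and ~S.
              branch 1.1.1.2 (add ~T):
                (P | ~Q): β-rule — branch into P  //  ~Q.
                  branch 1.1.1.2.1 (add P):
                    × closes — contains both P and ~P.
                  branch 1.1.1.2.2 (add ~Q):
                    × closes — contains both Q and ~Q.
          branch 1.1.2 (add S):
            ~(S & T): β-rule — branch into ~S  //  ~T.
              branch 1.1.2.1 (add ~S):
                × closes — contains both S and ~S.
              branch 1.1.2.2 (add ~T):
                (P | ~Q): β-rule — branch into P  //  ~Q.
                  branch 1.1.2.2.1 (add P):
                    ○ open, literals {P=T, Q=T, S=T, T=F, U=F}.
                  branch 1.1.2.2.2 (add ~Q):
                    × closes — contains both Q and ~Q.
      branch 1.2 (add ~(~U & (P | ~Q)), (S & T)):
        (S & T): α-rule — add S, T.
        (P -> S): β-rule — branch into ~P  //  S.
          branch 1.2.1 (add ~P):
            ~(~U & (P | ~Q)): β-rule — branch into ~~U  //  ~(P | ~Q).
              branch 1.2.1.1 (add ~~U):
                ○ open, literals {P=F, Q=T, S=T, T=T, U=T}.
              branch 1.2.1.2 (add ~(P | ~Q)):
                ~(P | ~Q): α-rule — add ~P, ~~Q.
                ○ open, literals {P=F, Q=T, S=T, T=T}.
          branch 1.2.2 (add S):
            ~(~U & (P | ~Q)): β-rule — branch into ~~U  //  ~(P | ~Q).
              branch 1.2.2.1 (add ~~U):
                ○ open, literals {Q=T, S=T, T=T, U=T}.
              branch 1.2.2.2 (add ~(P | ~Q)):
                ~(P | ~Q): α-rule — add ~P, ~~Q.
                ○ open, literals {P=F, Q=T, S=T, T=T}.
  branch 2 (add ~(S & ((P -> S) & Q)), ((~U & (P | ~Q)) <-> (S & T))):
    ~(S & ((P -> S) & Q)): β-rule — branch into ~S  //  ~((P -> S) & Q).
      branch 2.1 (add ~S):
        ((~U & (P | ~Q)) <-> (S & T)): β-rule — branch into (~U & (P | ~Q)), (S & T)  //  ~(~U & (P | ~Q)), ~(S & T).
          branch 2.1.1 (add (~U & (P | ~Q)), (S & T)):
            (~U & (P | ~Q)): α-rule — add ~U, (P | ~Q).
            (S & T): α-rule — add S, T.
            × closes — contains both S and ~S.
          branch 2.1.2 (add ~(~U & (P | ~Q)), ~(S & T)):
            ~(~U & (P | ~Q)): β-rule — branch into ~~U  //  ~(P | ~Q).
              branch 2.1.2.1 (add ~~U):
                ~(S & T): β-rule — branch into ~S  //  ~T.
                  branch 2.1.2.1.1 (add ~S):
                    ○ open, literals {S=F, U=T}.
                  branch 2.1.2.1.2 (add ~T):
                    ○ open, literals {S=F, T=F, U=T}.
              branch 2.1.2.2 (add ~(P | ~Q)):
                ~(P | ~Q): α-rule — add ~P, ~~Q.
                ~(S & T): β-rule — branch into ~S  //  ~T.
                  branch 2.1.2.2.1 (add ~S):
                    ○ open, literals {P=F, Q=T, S=F}.
                  branch 2.1.2.2.2 (add ~T):
                    ○ open, literals {P=F, Q=T, S=F, T=F}.
      branch 2.2 (add ~((P -> S) & Q)):
        ((~U & (P | ~Q)) <-> (S & T)): β-rule — branch into (~U & (P | ~Q)), (S & T)  //  ~(~U & (P | ~Q)), ~(S & T).
          branch 2.2.1 (add (~U & (P | ~Q)), (S & T)):
            (~U & (P | ~Q)): α-rule — add ~U, (P | ~Q).
            (S & T): α-rule — add S, T.
            ~((P -> S) & Q): β-rule — branch into ~(P -> S)  //  ~Q.
              branch 2.2.1.1 (add ~(P -> S)):
                ~(P -> S): α-rule — add P, ~S.
                × closes — contains both S and ~S.
              branch 2.2.1.2 (add ~Q):
                (P | ~Q): β-rule — branch into P  //  ~Q.
                  branch 2.2.1.2.1 (add P):
                    ○ open, literals {P=T, Q=F, S=T, T=T, U=F}.
                  branch 2.2.1.2.2 (add ~Q):
                    ○ open, literals {Q=F, S=T, T=T, U=F}.
          branch 2.2.2 (add ~(~U & (P | ~Q)), ~(S & T)):
            ~((P -> S) & Q): β-rule — branch into ~(P -> S)  //  ~Q.
              branch 2.2.2.1 (add ~(P -> S)):
                ~(P -> S): α-rule — add P, ~S.
                ~(~U & (P | ~Q)): β-rule — branch into ~~U  //  ~(P | ~Q).
                  branch 2.2.2.1.1 (add ~~U):
                    ~(S & T): β-rule — branch into ~S  //  ~T.
                      branch 2.2.2.1.1.1 (add ~S):
                        ○ open, literals {P=T, S=F, U=T}.
                      branch 2.2.2.1.1.2 (add ~T):
                        ○ open, literals {P=T, S=F, T=F, U=T}.
                  branch 2.2.2.1.2 (add ~(P | ~Q)):
                    ~(P | ~Q): α-rule — add ~P, ~~Q.
                    × closes — contains both P and ~P.
              branch 2.2.2.2 (add ~Q):
                ~(~U & (P | ~Q)): β-rule — branch into ~~U  //  ~(P | ~Q).
                  branch 2.2.2.2.1 (add ~~U):
                    ~(S & T): β-rule — branch into ~S  //  ~T.
                      branch 2.2.2.2.1.1 (add ~S):
                        ○ open, literals {Q=F, S=F, U=T}.
                      branch 2.2.2.2.1.2 (add ~T):
                        ○ open, literals {Q=F, T=F, U=T}.
                  branch 2.2.2.2.2 (add ~(P | ~Q)):
                    ~(P | ~Q): α-rule — add ~P, ~~Q.
                    × closes — contains both Q and ~Q.
9 branches closed, 15 open.
Each open branch fixes some atoms; the unmentioned ones are free. Counting distinct full assignments: branch {P=T, Q=T, S=T, T=F, U=F} (R) contributes 2 new; branch {P=F, Q=T, S=T, T=T, U=T} (R) contributes 2 new; branch {P=F, Q=T, S=T, T=T} (R, U) contributes 2 new; branch {Q=T, S=T, T=T, U=T} (P, R) contributes 2 new; branch {P=F, Q=T, S=T, T=T} (R, U) contributes 0 new; branch {S=F, U=T} (P, Q, R, T) contributes 16 new; branch {S=F, T=F, U=T} (P, Q, R) contributes 0 new; branch {P=F, Q=T, S=F} (R, T, U) contributes 4 new; branch {P=F, Q=T, S=F, T=F} (R, U) contributes 0 new; branch {P=T, Q=F, S=T, T=T, U=F} (R) contributes 2 new; branch {Q=F, S=T, T=T, U=F} (P, R) contributes 2 new; branch {P=T, S=F, U=T} (Q, R, T) contributes 0 new; branch {P=T, S=F, T=F, U=T} (Q, R) contributes 0 new; branch {Q=F, S=F, U=T} (P, R, T) contributes 0 new; branch {Q=F, T=F, U=T} (P, R, S) contributes 4 new. Total: 36.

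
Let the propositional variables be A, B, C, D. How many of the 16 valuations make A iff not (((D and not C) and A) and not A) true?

Initial set: {(A iff not (((D and not C) and A) and not A))}.
(A iff not (((D and not C) and A) and not A)): β-rule — branch into A, not (((D and not C) and A) and not A)  //  not A, not not (((D and not C) and A) and not A).
  branch 1 (add A, not (((D and not C) and A) and not A)):
    not (((D and not C) and A) and not A): β-rule — branch into not ((D and not C) and A)  //  not not A.
      branch 1.1 (add not ((D and not C) and A)):
        not ((D and not C) and A): β-rule — branch into not (D and not C)  //  not A.
          branch 1.1.1 (add not (D and not C)):
            not (D and not C): β-rule — branch into not D  //  not not C.
              branch 1.1.1.1 (add not D):
                ○ open, literals {A=1, D=0}.
              branch 1.1.1.2 (add not not C):
                ○ open, literals {A=1, C=1}.
          branch 1.1.2 (add not A):
            × closes — contains both A and not A.
      branch 1.2 (add not not A):
        ○ open, literals {A=1}.
  branch 2 (add not A, not not (((D and not C) and A) and not A)):
    not not (((D and not C) and A) and not A): α-rule — add ((D and not C) and A), not A.
    ((D and not C) and A): α-rule — add (D and not C), A.
    × closes — contains both A and not A.
2 branches closed, 3 open.
Each open branch fixes some atoms; the unmentioned ones are free. Counting distinct full assignments: branch {A=1, D=0} (B, C) contributes 4 new; branch {A=1, C=1} (B, D) contributes 2 new; branch {A=1} (B, C, D) contributes 2 new. Total: 8.

8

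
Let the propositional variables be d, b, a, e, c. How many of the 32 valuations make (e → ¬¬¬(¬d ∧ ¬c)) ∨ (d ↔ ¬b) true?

Initial set: {((e → ¬¬¬(¬d ∧ ¬c)) ∨ (d ↔ ¬b))}.
((e → ¬¬¬(¬d ∧ ¬c)) ∨ (d ↔ ¬b)): β-rule — branch into (e → ¬¬¬(¬d ∧ ¬c))  //  (d ↔ ¬b).
  branch 1 (add (e → ¬¬¬(¬d ∧ ¬c))):
    (e → ¬¬¬(¬d ∧ ¬c)): β-rule — branch into ¬e  //  ¬¬¬(¬d ∧ ¬c).
      branch 1.1 (add ¬e):
        ○ open, literals {e=F}.
      branch 1.2 (add ¬¬¬(¬d ∧ ¬c)):
        ¬¬¬(¬d ∧ ¬c): drop double negation, giving ¬(¬d ∧ ¬c).
        ¬(¬d ∧ ¬c): β-rule — branch into ¬¬d  //  ¬¬c.
          branch 1.2.1 (add ¬¬d):
            ○ open, literals {d=T}.
          branch 1.2.2 (add ¬¬c):
            ○ open, literals {c=T}.
  branch 2 (add (d ↔ ¬b)):
    (d ↔ ¬b): β-rule — branch into d, ¬b  //  ¬d, ¬¬b.
      branch 2.1 (add d, ¬b):
        ○ open, literals {b=F, d=T}.
      branch 2.2 (add ¬d, ¬¬b):
        ○ open, literals {b=T, d=F}.
0 branches closed, 5 open.
Each open branch fixes some atoms; the unmentioned ones are free. Counting distinct full assignments: branch {e=F} (d, b, a, c) contributes 16 new; branch {d=T} (b, a, e, c) contributes 8 new; branch {c=T} (d, b, a, e) contributes 4 new; branch {b=F, d=T} (a, e, c) contributes 0 new; branch {b=T, d=F} (a, e, c) contributes 2 new. Total: 30.

30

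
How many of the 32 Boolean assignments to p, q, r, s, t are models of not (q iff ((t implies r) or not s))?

16

Initial set: {not (q iff ((t implies r) or not s))}.
not (q iff ((t implies r) or not s)): β-rule — branch into q, not ((t implies r) or not s)  //  not q, ((t implies r) or not s).
  branch 1 (add q, not ((t implies r) or not s)):
    not ((t implies r) or not s): α-rule — add not (t implies r), not not s.
    not (t implies r): α-rule — add t, not r.
    ○ open, literals {q=1, r=0, s=1, t=1}.
  branch 2 (add not q, ((t implies r) or not s)):
    ((t implies r) or not s): β-rule — branch into (t implies r)  //  not s.
      branch 2.1 (add (t implies r)):
        (t implies r): β-rule — branch into not t  //  r.
          branch 2.1.1 (add not t):
            ○ open, literals {q=0, t=0}.
          branch 2.1.2 (add r):
            ○ open, literals {q=0, r=1}.
      branch 2.2 (add not s):
        ○ open, literals {q=0, s=0}.
0 branches closed, 4 open.
Each open branch fixes some atoms; the unmentioned ones are free. Counting distinct full assignments: branch {q=1, r=0, s=1, t=1} (p) contributes 2 new; branch {q=0, t=0} (p, r, s) contributes 8 new; branch {q=0, r=1} (p, s, t) contributes 4 new; branch {q=0, s=0} (p, r, t) contributes 2 new. Total: 16.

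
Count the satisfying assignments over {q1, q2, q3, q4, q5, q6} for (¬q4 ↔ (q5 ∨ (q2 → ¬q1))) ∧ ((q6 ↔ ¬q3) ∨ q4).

18

Initial set: {T ((¬q4 ↔ (q5 ∨ (q2 → ¬q1))) ∧ ((q6 ↔ ¬q3) ∨ q4))}.
T ((¬q4 ↔ (q5 ∨ (q2 → ¬q1))) ∧ ((q6 ↔ ¬q3) ∨ q4)): α-rule — add T (¬q4 ↔ (q5 ∨ (q2 → ¬q1))), T ((q6 ↔ ¬q3) ∨ q4).
T (¬q4 ↔ (q5 ∨ (q2 → ¬q1))): β-rule — branch into T ¬q4, T (q5 ∨ (q2 → ¬q1))  //  F ¬q4, F (q5 ∨ (q2 → ¬q1)).
  branch 1 (add T ¬q4, T (q5 ∨ (q2 → ¬q1))):
    T ((q6 ↔ ¬q3) ∨ q4): β-rule — branch into T (q6 ↔ ¬q3)  //  T q4.
      branch 1.1 (add T (q6 ↔ ¬q3)):
        T (q5 ∨ (q2 → ¬q1)): β-rule — branch into T q5  //  T (q2 → ¬q1).
          branch 1.1.1 (add T q5):
            T (q6 ↔ ¬q3): β-rule — branch into T q6, T ¬q3  //  F q6, F ¬q3.
              branch 1.1.1.1 (add T q6, T ¬q3):
                ○ open, literals {q3=0, q4=0, q5=1, q6=1}.
              branch 1.1.1.2 (add F q6, F ¬q3):
                ○ open, literals {q3=1, q4=0, q5=1, q6=0}.
          branch 1.1.2 (add T (q2 → ¬q1)):
            T (q6 ↔ ¬q3): β-rule — branch into T q6, T ¬q3  //  F q6, F ¬q3.
              branch 1.1.2.1 (add T q6, T ¬q3):
                T (q2 → ¬q1): β-rule — branch into F q2  //  T ¬q1.
                  branch 1.1.2.1.1 (add F q2):
                    ○ open, literals {q2=0, q3=0, q4=0, q6=1}.
                  branch 1.1.2.1.2 (add T ¬q1):
                    ○ open, literals {q1=0, q3=0, q4=0, q6=1}.
              branch 1.1.2.2 (add F q6, F ¬q3):
                T (q2 → ¬q1): β-rule — branch into F q2  //  T ¬q1.
                  branch 1.1.2.2.1 (add F q2):
                    ○ open, literals {q2=0, q3=1, q4=0, q6=0}.
                  branch 1.1.2.2.2 (add T ¬q1):
                    ○ open, literals {q1=0, q3=1, q4=0, q6=0}.
      branch 1.2 (add T q4):
        × closes — contains both q4 and ¬q4.
  branch 2 (add F ¬q4, F (q5 ∨ (q2 → ¬q1))):
    F (q5 ∨ (q2 → ¬q1)): α-rule — add F q5, F (q2 → ¬q1).
    F (q2 → ¬q1): α-rule — add T q2, F ¬q1.
    T ((q6 ↔ ¬q3) ∨ q4): β-rule — branch into T (q6 ↔ ¬q3)  //  T q4.
      branch 2.1 (add T (q6 ↔ ¬q3)):
        T (q6 ↔ ¬q3): β-rule — branch into T q6, T ¬q3  //  F q6, F ¬q3.
          branch 2.1.1 (add T q6, T ¬q3):
            ○ open, literals {q1=1, q2=1, q3=0, q4=1, q5=0, q6=1}.
          branch 2.1.2 (add F q6, F ¬q3):
            ○ open, literals {q1=1, q2=1, q3=1, q4=1, q5=0, q6=0}.
      branch 2.2 (add T q4):
        ○ open, literals {q1=1, q2=1, q4=1, q5=0}.
1 branch closed, 9 open.
Each open branch fixes some atoms; the unmentioned ones are free. Counting distinct full assignments: branch {q3=0, q4=0, q5=1, q6=1} (q1, q2) contributes 4 new; branch {q3=1, q4=0, q5=1, q6=0} (q1, q2) contributes 4 new; branch {q2=0, q3=0, q4=0, q6=1} (q1, q5) contributes 2 new; branch {q1=0, q3=0, q4=0, q6=1} (q2, q5) contributes 1 new; branch {q2=0, q3=1, q4=0, q6=0} (q1, q5) contributes 2 new; branch {q1=0, q3=1, q4=0, q6=0} (q2, q5) contributes 1 new; branch {q1=1, q2=1, q3=0, q4=1, q5=0, q6=1} (none free) contributes 1 new; branch {q1=1, q2=1, q3=1, q4=1, q5=0, q6=0} (none free) contributes 1 new; branch {q1=1, q2=1, q4=1, q5=0} (q3, q6) contributes 2 new. Total: 18.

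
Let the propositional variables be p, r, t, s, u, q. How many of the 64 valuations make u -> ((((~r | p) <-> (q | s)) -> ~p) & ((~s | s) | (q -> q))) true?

Initial set: {(u -> ((((~r | p) <-> (q | s)) -> ~p) & ((~s | s) | (q -> q))))}.
(u -> ((((~r | p) <-> (q | s)) -> ~p) & ((~s | s) | (q -> q)))): β-rule — branch into ~u  //  ((((~r | p) <-> (q | s)) -> ~p) & ((~s | s) | (q -> q))).
  branch 1 (add ~u):
    ○ open, literals {u=false}.
  branch 2 (add ((((~r | p) <-> (q | s)) -> ~p) & ((~s | s) | (q -> q)))):
    ((((~r | p) <-> (q | s)) -> ~p) & ((~s | s) | (q -> q))): α-rule — add (((~r | p) <-> (q | s)) -> ~p), ((~s | s) | (q -> q)).
    (((~r | p) <-> (q | s)) -> ~p): β-rule — branch into ~((~r | p) <-> (q | s))  //  ~p.
      branch 2.1 (add ~((~r | p) <-> (q | s))):
        ((~s | s) | (q -> q)): β-rule — branch into (~s | s)  //  (q -> q).
          branch 2.1.1 (add (~s | s)):
            ~((~r | p) <-> (q | s)): β-rule — branch into (~r | p), ~(q | s)  //  ~(~r | p), (q | s).
              branch 2.1.1.1 (add (~r | p), ~(q | s)):
                ~(q | s): α-rule — add ~q, ~s.
                (~s | s): β-rule — branch into ~s  //  s.
                  branch 2.1.1.1.1 (add ~s):
                    (~r | p): β-rule — branch into ~r  //  p.
                      branch 2.1.1.1.1.1 (add ~r):
                        ○ open, literals {q=false, r=false, s=false}.
                      branch 2.1.1.1.1.2 (add p):
                        ○ open, literals {p=true, q=false, s=false}.
                  branch 2.1.1.1.2 (add s):
                    × closes — contains both s and ~s.
              branch 2.1.1.2 (add ~(~r | p), (q | s)):
                ~(~r | p): α-rule — add ~~r, ~p.
                (~s | s): β-rule — branch into ~s  //  s.
                  branch 2.1.1.2.1 (add ~s):
                    (q | s): β-rule — branch into q  //  s.
                      branch 2.1.1.2.1.1 (add q):
                        ○ open, literals {p=false, q=true, r=true, s=false}.
                      branch 2.1.1.2.1.2 (add s):
                        × closes — contains both s and ~s.
                  branch 2.1.1.2.2 (add s):
                    (q | s): β-rule — branch into q  //  s.
                      branch 2.1.1.2.2.1 (add q):
                        ○ open, literals {p=false, q=true, r=true, s=true}.
                      branch 2.1.1.2.2.2 (add s):
                        ○ open, literals {p=false, r=true, s=true}.
          branch 2.1.2 (add (q -> q)):
            ~((~r | p) <-> (q | s)): β-rule — branch into (~r | p), ~(q | s)  //  ~(~r | p), (q | s).
              branch 2.1.2.1 (add (~r | p), ~(q | s)):
                ~(q | s): α-rule — add ~q, ~s.
                (q -> q): β-rule — branch into ~q  //  q.
                  branch 2.1.2.1.1 (add ~q):
                    (~r | p): β-rule — branch into ~r  //  p.
                      branch 2.1.2.1.1.1 (add ~r):
                        ○ open, literals {q=false, r=false, s=false}.
                      branch 2.1.2.1.1.2 (add p):
                        ○ open, literals {p=true, q=false, s=false}.
                  branch 2.1.2.1.2 (add q):
                    × closes — contains both q and ~q.
              branch 2.1.2.2 (add ~(~r | p), (q | s)):
                ~(~r | p): α-rule — add ~~r, ~p.
                (q -> q): β-rule — branch into ~q  //  q.
                  branch 2.1.2.2.1 (add ~q):
                    (q | s): β-rule — branch into q  //  s.
                      branch 2.1.2.2.1.1 (add q):
                        × closes — contains both q and ~q.
                      branch 2.1.2.2.1.2 (add s):
                        ○ open, literals {p=false, q=false, r=true, s=true}.
                  branch 2.1.2.2.2 (add q):
                    (q | s): β-rule — branch into q  //  s.
                      branch 2.1.2.2.2.1 (add q):
                        ○ open, literals {p=false, q=true, r=true}.
                      branch 2.1.2.2.2.2 (add s):
                        ○ open, literals {p=false, q=true, r=true, s=true}.
      branch 2.2 (add ~p):
        ((~s | s) | (q -> q)): β-rule — branch into (~s | s)  //  (q -> q).
          branch 2.2.1 (add (~s | s)):
            (~s | s): β-rule — branch into ~s  //  s.
              branch 2.2.1.1 (add ~s):
                ○ open, literals {p=false, s=false}.
              branch 2.2.1.2 (add s):
                ○ open, literals {p=false, s=true}.
          branch 2.2.2 (add (q -> q)):
            (q -> q): β-rule — branch into ~q  //  q.
              branch 2.2.2.1 (add ~q):
                ○ open, literals {p=false, q=false}.
              branch 2.2.2.2 (add q):
                ○ open, literals {p=false, q=true}.
4 branches closed, 15 open.
Each open branch fixes some atoms; the unmentioned ones are free. Counting distinct full assignments: branch {u=false} (p, r, t, s, q) contributes 32 new; branch {q=false, r=false, s=false} (p, t, u) contributes 4 new; branch {p=true, q=false, s=false} (r, t, u) contributes 2 new; branch {p=false, q=true, r=true, s=false} (t, u) contributes 2 new; branch {p=false, q=true, r=true, s=true} (t, u) contributes 2 new; branch {p=false, r=true, s=true} (t, u, q) contributes 2 new; branch {q=false, r=false, s=false} (p, t, u) contributes 0 new; branch {p=true, q=false, s=false} (r, t, u) contributes 0 new; branch {p=false, q=false, r=true, s=true} (t, u) contributes 0 new; branch {p=false, q=true, r=true} (t, s, u) contributes 0 new; branch {p=false, q=true, r=true, s=true} (t, u) contributes 0 new; branch {p=false, s=false} (r, t, u, q) contributes 4 new; branch {p=false, s=true} (r, t, u, q) contributes 4 new; branch {p=false, q=false} (r, t, s, u) contributes 0 new; branch {p=false, q=true} (r, t, s, u) contributes 0 new. Total: 52.

52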